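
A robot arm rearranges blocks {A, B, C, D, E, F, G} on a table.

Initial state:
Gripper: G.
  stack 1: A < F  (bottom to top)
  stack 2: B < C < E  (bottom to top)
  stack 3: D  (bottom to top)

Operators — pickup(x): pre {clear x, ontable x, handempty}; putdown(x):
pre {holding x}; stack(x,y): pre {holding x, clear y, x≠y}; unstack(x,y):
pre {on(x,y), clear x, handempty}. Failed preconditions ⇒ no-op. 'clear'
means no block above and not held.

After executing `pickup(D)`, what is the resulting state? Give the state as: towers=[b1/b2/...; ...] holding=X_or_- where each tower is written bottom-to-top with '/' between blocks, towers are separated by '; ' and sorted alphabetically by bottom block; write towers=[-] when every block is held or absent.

before: towers=[A/F; B/C/E; D] holding=G
pre[pickup(D)]: clear(D) yes, ontable(D) yes, handempty no
handempty unmet → pickup(D) is a no-op
after:  towers=[A/F; B/C/E; D] holding=G

towers=[A/F; B/C/E; D] holding=G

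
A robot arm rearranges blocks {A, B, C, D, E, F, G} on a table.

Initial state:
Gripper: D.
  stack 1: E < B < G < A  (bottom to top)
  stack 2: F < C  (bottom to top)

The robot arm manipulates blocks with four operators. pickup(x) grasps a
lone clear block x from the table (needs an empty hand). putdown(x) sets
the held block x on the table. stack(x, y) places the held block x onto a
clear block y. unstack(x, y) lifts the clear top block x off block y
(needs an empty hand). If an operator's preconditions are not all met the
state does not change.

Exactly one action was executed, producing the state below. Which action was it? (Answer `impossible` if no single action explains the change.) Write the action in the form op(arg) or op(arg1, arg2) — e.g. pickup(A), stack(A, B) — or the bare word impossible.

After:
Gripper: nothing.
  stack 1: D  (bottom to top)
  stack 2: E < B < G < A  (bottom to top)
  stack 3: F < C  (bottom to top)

putdown(D)

target: towers=[D; E/B/G/A; F/C] holding=-
        putdown(D) → towers=[D; E/B/G/A; F/C] holding=-  ← match
       stack(D, A) → towers=[E/B/G/A/D; F/C] holding=-
       stack(D, C) → towers=[E/B/G/A; F/C/D] holding=-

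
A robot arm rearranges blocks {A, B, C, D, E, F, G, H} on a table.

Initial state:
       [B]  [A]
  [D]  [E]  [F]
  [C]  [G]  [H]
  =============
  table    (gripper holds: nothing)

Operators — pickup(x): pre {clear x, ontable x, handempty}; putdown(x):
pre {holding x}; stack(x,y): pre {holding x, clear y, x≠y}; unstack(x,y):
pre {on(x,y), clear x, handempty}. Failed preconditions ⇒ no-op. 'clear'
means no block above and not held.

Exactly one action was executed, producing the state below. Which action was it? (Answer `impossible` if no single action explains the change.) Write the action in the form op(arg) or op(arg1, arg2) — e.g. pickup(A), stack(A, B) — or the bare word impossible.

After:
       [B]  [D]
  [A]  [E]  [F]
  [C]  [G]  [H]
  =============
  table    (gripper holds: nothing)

impossible

target: towers=[C/A; G/E/B; H/F/D] holding=-
     unstack(A, F) → towers=[C/D; G/E/B; H/F] holding=A
     unstack(B, E) → towers=[C/D; G/E; H/F/A] holding=B
     unstack(D, C) → towers=[C; G/E/B; H/F/A] holding=D
none of the 3 applicable actions match → impossible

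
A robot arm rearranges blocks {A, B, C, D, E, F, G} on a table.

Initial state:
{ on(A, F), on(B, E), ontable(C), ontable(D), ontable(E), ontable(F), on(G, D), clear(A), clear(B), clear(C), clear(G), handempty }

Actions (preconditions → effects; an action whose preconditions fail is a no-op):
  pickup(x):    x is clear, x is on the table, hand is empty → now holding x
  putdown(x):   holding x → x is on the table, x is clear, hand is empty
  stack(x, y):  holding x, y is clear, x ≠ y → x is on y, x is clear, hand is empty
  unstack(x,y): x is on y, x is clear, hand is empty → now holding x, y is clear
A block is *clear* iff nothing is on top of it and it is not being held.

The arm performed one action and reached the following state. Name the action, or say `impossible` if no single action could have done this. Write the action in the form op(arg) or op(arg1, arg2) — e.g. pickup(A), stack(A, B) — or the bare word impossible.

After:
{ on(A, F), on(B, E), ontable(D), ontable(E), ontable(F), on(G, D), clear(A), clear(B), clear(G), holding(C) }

target: towers=[D/G; E/B; F/A] holding=C
     unstack(B, E) → towers=[C; D/G; E; F/A] holding=B
     unstack(G, D) → towers=[C; D; E/B; F/A] holding=G
     unstack(A, F) → towers=[C; D/G; E/B; F] holding=A
         pickup(C) → towers=[D/G; E/B; F/A] holding=C  ← match

pickup(C)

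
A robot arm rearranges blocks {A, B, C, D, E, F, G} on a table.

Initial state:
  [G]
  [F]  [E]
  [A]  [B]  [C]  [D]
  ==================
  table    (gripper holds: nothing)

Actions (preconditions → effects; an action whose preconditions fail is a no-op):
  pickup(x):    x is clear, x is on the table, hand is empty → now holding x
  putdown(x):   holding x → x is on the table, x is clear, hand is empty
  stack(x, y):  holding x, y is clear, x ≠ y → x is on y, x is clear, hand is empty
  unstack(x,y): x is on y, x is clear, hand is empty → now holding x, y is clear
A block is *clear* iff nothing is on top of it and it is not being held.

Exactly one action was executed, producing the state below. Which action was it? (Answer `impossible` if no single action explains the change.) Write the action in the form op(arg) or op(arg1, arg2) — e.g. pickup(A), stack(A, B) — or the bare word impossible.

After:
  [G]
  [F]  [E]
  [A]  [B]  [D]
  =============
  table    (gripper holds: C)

target: towers=[A/F/G; B/E; D] holding=C
     unstack(G, F) → towers=[A/F; B/E; C; D] holding=G
         pickup(D) → towers=[A/F/G; B/E; C] holding=D
     unstack(E, B) → towers=[A/F/G; B; C; D] holding=E
         pickup(C) → towers=[A/F/G; B/E; D] holding=C  ← match

pickup(C)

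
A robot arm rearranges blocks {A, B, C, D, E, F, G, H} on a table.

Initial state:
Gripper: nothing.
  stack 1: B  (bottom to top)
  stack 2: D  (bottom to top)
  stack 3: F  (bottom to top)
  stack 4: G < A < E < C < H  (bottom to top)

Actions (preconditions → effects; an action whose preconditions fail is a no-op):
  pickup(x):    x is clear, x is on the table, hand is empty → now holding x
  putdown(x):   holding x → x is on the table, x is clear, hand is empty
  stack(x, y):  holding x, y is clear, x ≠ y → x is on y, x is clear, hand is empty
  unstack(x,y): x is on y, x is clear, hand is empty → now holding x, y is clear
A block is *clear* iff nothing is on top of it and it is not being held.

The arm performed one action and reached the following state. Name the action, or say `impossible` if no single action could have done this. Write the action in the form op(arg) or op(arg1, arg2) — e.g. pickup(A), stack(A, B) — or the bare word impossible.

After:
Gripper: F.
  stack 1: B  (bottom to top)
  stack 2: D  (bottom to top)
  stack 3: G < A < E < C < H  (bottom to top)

target: towers=[B; D; G/A/E/C/H] holding=F
     unstack(H, C) → towers=[B; D; F; G/A/E/C] holding=H
         pickup(B) → towers=[D; F; G/A/E/C/H] holding=B
         pickup(F) → towers=[B; D; G/A/E/C/H] holding=F  ← match
         pickup(D) → towers=[B; F; G/A/E/C/H] holding=D

pickup(F)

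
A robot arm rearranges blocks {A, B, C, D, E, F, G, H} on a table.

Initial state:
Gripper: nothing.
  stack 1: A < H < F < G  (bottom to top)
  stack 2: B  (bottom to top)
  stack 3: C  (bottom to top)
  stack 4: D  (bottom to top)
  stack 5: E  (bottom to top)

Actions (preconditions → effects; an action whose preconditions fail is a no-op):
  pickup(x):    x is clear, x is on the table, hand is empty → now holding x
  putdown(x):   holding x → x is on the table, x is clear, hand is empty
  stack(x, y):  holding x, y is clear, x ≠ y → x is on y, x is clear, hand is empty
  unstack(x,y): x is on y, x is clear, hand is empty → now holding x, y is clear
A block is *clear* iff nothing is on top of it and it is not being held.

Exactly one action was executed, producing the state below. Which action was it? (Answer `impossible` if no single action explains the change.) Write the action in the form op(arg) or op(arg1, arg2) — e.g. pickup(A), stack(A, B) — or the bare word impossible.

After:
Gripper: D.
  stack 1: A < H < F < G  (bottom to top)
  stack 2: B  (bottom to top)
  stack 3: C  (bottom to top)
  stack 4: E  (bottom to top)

target: towers=[A/H/F/G; B; C; E] holding=D
     unstack(G, F) → towers=[A/H/F; B; C; D; E] holding=G
         pickup(E) → towers=[A/H/F/G; B; C; D] holding=E
         pickup(B) → towers=[A/H/F/G; C; D; E] holding=B
         pickup(D) → towers=[A/H/F/G; B; C; E] holding=D  ← match
         pickup(C) → towers=[A/H/F/G; B; D; E] holding=C

pickup(D)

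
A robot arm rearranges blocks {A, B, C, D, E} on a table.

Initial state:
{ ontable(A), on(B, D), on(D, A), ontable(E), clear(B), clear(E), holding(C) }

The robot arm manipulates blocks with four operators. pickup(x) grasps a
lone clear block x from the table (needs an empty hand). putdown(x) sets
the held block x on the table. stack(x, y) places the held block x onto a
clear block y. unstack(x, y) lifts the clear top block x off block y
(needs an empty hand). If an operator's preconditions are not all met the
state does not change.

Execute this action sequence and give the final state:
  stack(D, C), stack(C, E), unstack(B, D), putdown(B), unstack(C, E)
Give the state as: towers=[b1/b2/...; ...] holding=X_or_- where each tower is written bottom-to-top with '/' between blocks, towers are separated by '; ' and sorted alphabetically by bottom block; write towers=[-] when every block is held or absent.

step 1 (stack(D, C)) [no-op]: towers=[A/D/B; E] holding=C
step 2 (stack(C, E)): towers=[A/D/B; E/C] holding=-
step 3 (unstack(B, D)): towers=[A/D; E/C] holding=B
step 4 (putdown(B)): towers=[A/D; B; E/C] holding=-
step 5 (unstack(C, E)): towers=[A/D; B; E] holding=C

towers=[A/D; B; E] holding=C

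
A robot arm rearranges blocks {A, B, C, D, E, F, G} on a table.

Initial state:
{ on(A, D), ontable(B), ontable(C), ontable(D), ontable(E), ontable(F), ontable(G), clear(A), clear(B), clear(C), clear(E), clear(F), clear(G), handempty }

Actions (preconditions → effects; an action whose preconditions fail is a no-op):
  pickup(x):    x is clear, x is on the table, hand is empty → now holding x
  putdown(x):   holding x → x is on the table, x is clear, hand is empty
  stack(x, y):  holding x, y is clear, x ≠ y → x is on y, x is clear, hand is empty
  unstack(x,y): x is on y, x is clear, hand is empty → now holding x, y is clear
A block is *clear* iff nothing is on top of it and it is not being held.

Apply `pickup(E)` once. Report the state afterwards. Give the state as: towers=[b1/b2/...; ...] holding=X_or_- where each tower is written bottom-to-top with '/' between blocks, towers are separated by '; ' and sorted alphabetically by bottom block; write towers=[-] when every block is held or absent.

before: towers=[B; C; D/A; E; F; G] holding=-
pre[pickup(E)]: clear(E) ok, ontable(E) ok, handempty ok
all met → apply pickup(E)
after:  towers=[B; C; D/A; F; G] holding=E

towers=[B; C; D/A; F; G] holding=E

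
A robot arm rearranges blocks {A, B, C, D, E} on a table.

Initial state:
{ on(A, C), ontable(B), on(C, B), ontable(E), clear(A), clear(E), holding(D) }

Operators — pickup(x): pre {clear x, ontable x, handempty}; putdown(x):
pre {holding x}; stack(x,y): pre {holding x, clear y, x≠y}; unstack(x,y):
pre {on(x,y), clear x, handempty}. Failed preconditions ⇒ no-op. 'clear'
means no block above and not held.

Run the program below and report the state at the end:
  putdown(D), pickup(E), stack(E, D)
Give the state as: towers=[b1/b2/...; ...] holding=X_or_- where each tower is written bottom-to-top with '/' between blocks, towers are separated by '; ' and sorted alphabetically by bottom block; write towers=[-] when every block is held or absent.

towers=[B/C/A; D/E] holding=-

step 1 (putdown(D)): towers=[B/C/A; D; E] holding=-
step 2 (pickup(E)): towers=[B/C/A; D] holding=E
step 3 (stack(E, D)): towers=[B/C/A; D/E] holding=-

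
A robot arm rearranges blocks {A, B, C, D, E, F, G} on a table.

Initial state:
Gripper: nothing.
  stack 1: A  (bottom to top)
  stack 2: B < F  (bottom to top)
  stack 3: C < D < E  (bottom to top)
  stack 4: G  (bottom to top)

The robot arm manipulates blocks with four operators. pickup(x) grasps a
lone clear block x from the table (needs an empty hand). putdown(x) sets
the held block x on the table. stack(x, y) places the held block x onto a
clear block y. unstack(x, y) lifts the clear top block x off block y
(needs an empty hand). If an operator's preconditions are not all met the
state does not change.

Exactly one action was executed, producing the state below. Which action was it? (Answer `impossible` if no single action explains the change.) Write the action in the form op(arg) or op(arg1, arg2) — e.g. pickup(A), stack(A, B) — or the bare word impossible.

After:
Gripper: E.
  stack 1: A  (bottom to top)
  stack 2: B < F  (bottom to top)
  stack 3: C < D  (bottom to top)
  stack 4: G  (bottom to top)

target: towers=[A; B/F; C/D; G] holding=E
     unstack(F, B) → towers=[A; B; C/D/E; G] holding=F
         pickup(G) → towers=[A; B/F; C/D/E] holding=G
         pickup(A) → towers=[B/F; C/D/E; G] holding=A
     unstack(E, D) → towers=[A; B/F; C/D; G] holding=E  ← match

unstack(E, D)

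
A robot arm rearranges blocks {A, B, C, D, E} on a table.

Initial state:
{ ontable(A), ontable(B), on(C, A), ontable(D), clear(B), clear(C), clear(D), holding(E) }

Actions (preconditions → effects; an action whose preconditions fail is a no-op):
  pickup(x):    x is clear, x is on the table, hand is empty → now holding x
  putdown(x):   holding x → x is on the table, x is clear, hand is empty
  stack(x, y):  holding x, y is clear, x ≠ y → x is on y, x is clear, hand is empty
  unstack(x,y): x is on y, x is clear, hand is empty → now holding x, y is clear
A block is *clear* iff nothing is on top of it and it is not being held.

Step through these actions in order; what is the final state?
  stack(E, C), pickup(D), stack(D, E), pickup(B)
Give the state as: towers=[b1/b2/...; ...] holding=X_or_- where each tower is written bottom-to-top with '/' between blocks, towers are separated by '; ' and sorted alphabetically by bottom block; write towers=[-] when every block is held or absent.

towers=[A/C/E/D] holding=B

step 1 (stack(E, C)): towers=[A/C/E; B; D] holding=-
step 2 (pickup(D)): towers=[A/C/E; B] holding=D
step 3 (stack(D, E)): towers=[A/C/E/D; B] holding=-
step 4 (pickup(B)): towers=[A/C/E/D] holding=B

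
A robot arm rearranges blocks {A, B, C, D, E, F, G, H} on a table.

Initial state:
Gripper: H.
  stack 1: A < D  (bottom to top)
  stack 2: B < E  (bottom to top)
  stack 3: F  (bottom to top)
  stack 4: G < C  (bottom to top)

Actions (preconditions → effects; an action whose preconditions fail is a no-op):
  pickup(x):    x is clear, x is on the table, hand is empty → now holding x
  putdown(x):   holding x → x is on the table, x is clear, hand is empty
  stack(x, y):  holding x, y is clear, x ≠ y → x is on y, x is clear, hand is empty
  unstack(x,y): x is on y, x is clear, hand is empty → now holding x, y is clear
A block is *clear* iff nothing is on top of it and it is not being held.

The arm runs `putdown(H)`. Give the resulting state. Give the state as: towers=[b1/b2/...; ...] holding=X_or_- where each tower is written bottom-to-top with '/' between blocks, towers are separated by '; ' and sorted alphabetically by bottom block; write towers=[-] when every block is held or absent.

before: towers=[A/D; B/E; F; G/C] holding=H
pre[putdown(H)]: holding(H) yes
all met → apply putdown(H)
after:  towers=[A/D; B/E; F; G/C; H] holding=-

towers=[A/D; B/E; F; G/C; H] holding=-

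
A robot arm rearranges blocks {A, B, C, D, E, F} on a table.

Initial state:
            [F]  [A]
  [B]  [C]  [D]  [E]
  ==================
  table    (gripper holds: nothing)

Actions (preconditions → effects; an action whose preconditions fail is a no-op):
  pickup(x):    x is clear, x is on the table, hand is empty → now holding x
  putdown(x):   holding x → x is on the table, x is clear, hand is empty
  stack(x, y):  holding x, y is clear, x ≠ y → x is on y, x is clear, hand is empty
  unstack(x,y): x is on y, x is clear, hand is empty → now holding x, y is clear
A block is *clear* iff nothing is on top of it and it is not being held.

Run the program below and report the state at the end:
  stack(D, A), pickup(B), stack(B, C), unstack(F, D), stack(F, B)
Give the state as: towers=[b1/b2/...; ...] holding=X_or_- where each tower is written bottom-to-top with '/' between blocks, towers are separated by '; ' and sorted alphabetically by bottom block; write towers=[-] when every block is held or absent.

towers=[C/B/F; D; E/A] holding=-

step 1 (stack(D, A)) [no-op]: towers=[B; C; D/F; E/A] holding=-
step 2 (pickup(B)): towers=[C; D/F; E/A] holding=B
step 3 (stack(B, C)): towers=[C/B; D/F; E/A] holding=-
step 4 (unstack(F, D)): towers=[C/B; D; E/A] holding=F
step 5 (stack(F, B)): towers=[C/B/F; D; E/A] holding=-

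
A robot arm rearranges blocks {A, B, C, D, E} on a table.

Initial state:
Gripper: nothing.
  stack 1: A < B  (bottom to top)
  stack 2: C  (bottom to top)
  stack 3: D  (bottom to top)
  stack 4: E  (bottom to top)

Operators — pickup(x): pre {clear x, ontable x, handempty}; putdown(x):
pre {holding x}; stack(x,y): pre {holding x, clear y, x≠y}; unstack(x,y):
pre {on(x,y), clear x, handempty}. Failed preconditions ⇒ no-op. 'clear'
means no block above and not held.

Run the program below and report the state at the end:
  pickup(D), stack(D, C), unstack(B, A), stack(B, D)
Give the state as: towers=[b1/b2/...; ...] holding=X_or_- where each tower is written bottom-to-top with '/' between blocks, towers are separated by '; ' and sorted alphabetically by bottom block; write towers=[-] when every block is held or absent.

towers=[A; C/D/B; E] holding=-

step 1 (pickup(D)): towers=[A/B; C; E] holding=D
step 2 (stack(D, C)): towers=[A/B; C/D; E] holding=-
step 3 (unstack(B, A)): towers=[A; C/D; E] holding=B
step 4 (stack(B, D)): towers=[A; C/D/B; E] holding=-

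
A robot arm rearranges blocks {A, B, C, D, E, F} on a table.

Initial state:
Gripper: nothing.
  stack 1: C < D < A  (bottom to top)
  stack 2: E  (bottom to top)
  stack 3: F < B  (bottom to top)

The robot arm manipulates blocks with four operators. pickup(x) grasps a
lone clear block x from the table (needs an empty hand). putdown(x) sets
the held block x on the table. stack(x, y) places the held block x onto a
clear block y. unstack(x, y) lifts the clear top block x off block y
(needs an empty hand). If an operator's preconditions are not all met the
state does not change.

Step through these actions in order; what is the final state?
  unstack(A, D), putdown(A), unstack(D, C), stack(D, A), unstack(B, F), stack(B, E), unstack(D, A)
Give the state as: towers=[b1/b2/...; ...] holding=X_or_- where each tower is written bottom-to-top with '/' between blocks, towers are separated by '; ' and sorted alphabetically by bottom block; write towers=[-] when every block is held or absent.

step 1 (unstack(A, D)): towers=[C/D; E; F/B] holding=A
step 2 (putdown(A)): towers=[A; C/D; E; F/B] holding=-
step 3 (unstack(D, C)): towers=[A; C; E; F/B] holding=D
step 4 (stack(D, A)): towers=[A/D; C; E; F/B] holding=-
step 5 (unstack(B, F)): towers=[A/D; C; E; F] holding=B
step 6 (stack(B, E)): towers=[A/D; C; E/B; F] holding=-
step 7 (unstack(D, A)): towers=[A; C; E/B; F] holding=D

towers=[A; C; E/B; F] holding=D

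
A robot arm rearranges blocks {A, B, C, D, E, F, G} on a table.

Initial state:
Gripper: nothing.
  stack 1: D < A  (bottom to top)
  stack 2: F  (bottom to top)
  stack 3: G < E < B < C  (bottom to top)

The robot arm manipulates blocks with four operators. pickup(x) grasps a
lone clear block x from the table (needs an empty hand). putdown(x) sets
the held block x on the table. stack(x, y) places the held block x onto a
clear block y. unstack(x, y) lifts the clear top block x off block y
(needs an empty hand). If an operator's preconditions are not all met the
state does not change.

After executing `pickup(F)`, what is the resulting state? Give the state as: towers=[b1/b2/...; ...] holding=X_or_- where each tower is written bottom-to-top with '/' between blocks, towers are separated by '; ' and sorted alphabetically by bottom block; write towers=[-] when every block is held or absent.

towers=[D/A; G/E/B/C] holding=F

before: towers=[D/A; F; G/E/B/C] holding=-
pre[pickup(F)]: clear(F) ✓, ontable(F) ✓, handempty ✓
all met → apply pickup(F)
after:  towers=[D/A; G/E/B/C] holding=F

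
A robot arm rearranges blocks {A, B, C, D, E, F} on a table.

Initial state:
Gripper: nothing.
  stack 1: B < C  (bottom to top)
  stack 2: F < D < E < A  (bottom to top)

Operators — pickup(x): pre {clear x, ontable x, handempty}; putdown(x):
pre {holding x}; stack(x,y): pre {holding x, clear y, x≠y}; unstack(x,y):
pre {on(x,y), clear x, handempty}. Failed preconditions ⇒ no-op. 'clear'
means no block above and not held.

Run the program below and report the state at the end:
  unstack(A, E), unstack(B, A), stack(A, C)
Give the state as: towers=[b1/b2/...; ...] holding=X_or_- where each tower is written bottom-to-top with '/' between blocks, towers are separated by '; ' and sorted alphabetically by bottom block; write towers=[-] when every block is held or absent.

step 1 (unstack(A, E)): towers=[B/C; F/D/E] holding=A
step 2 (unstack(B, A)) [no-op]: towers=[B/C; F/D/E] holding=A
step 3 (stack(A, C)): towers=[B/C/A; F/D/E] holding=-

towers=[B/C/A; F/D/E] holding=-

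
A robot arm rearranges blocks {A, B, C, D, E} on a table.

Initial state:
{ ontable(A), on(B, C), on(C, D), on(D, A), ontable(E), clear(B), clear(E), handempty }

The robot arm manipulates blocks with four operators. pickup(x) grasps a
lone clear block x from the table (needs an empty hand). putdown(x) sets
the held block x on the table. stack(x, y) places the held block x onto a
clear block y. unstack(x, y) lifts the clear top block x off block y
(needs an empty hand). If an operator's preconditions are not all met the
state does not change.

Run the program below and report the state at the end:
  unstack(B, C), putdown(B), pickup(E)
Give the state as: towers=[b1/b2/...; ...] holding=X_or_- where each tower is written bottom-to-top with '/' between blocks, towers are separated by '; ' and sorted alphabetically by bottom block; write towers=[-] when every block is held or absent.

towers=[A/D/C; B] holding=E

step 1 (unstack(B, C)): towers=[A/D/C; E] holding=B
step 2 (putdown(B)): towers=[A/D/C; B; E] holding=-
step 3 (pickup(E)): towers=[A/D/C; B] holding=E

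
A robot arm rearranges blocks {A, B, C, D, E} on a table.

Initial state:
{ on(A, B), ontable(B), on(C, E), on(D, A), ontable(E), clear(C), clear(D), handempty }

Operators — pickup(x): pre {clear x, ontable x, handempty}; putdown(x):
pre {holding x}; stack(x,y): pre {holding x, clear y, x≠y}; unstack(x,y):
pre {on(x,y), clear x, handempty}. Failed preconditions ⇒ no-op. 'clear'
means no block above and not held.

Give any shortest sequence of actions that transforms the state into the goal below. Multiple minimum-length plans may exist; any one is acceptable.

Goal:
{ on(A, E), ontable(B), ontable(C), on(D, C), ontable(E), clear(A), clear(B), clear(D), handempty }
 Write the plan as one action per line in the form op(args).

step 1 (unstack(C, E)): towers=[B/A/D; E] holding=C
step 2 (putdown(C)): towers=[B/A/D; C; E] holding=-
step 3 (unstack(D, A)): towers=[B/A; C; E] holding=D
step 4 (stack(D, C)): towers=[B/A; C/D; E] holding=-
step 5 (unstack(A, B)): towers=[B; C/D; E] holding=A
step 6 (stack(A, E)): towers=[B; C/D; E/A] holding=-
goal check: towers=[B; C/D; E/A] holding=- — reached (length 6, optimal by BFS)

unstack(C, E)
putdown(C)
unstack(D, A)
stack(D, C)
unstack(A, B)
stack(A, E)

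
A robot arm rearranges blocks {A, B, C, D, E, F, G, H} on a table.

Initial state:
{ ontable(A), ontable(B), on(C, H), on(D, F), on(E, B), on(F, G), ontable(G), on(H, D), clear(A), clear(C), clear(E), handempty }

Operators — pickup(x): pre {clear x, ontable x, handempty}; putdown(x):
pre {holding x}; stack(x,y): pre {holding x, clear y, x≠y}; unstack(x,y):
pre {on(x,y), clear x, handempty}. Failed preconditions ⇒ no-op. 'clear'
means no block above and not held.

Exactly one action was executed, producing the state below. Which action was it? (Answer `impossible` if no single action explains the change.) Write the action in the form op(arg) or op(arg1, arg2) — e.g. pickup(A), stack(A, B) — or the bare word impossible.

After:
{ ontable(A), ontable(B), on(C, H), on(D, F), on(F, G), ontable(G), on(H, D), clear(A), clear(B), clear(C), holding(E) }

target: towers=[A; B; G/F/D/H/C] holding=E
         pickup(A) → towers=[B/E; G/F/D/H/C] holding=A
     unstack(E, B) → towers=[A; B; G/F/D/H/C] holding=E  ← match
     unstack(C, H) → towers=[A; B/E; G/F/D/H] holding=C

unstack(E, B)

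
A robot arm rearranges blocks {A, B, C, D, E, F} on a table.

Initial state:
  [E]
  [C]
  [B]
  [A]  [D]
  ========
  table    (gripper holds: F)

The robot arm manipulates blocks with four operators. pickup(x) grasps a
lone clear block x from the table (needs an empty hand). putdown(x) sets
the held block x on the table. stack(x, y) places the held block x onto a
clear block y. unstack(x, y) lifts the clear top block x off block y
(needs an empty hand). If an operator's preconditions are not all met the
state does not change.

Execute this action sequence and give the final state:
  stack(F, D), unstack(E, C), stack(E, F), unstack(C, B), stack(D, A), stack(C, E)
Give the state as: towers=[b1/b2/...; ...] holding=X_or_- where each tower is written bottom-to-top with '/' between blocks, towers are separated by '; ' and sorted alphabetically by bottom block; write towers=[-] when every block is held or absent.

step 1 (stack(F, D)): towers=[A/B/C/E; D/F] holding=-
step 2 (unstack(E, C)): towers=[A/B/C; D/F] holding=E
step 3 (stack(E, F)): towers=[A/B/C; D/F/E] holding=-
step 4 (unstack(C, B)): towers=[A/B; D/F/E] holding=C
step 5 (stack(D, A)) [no-op]: towers=[A/B; D/F/E] holding=C
step 6 (stack(C, E)): towers=[A/B; D/F/E/C] holding=-

towers=[A/B; D/F/E/C] holding=-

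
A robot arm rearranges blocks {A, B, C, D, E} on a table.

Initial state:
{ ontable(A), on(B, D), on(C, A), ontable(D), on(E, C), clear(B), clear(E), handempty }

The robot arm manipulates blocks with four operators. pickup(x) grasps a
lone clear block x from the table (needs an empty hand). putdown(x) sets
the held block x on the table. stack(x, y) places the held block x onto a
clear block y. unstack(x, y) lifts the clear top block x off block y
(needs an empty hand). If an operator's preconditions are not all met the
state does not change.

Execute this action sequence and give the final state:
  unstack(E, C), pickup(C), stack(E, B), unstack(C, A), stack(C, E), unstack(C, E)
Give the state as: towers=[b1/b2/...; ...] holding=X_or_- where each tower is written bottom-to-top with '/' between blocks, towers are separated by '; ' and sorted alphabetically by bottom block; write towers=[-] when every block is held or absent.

towers=[A; D/B/E] holding=C

step 1 (unstack(E, C)): towers=[A/C; D/B] holding=E
step 2 (pickup(C)) [no-op]: towers=[A/C; D/B] holding=E
step 3 (stack(E, B)): towers=[A/C; D/B/E] holding=-
step 4 (unstack(C, A)): towers=[A; D/B/E] holding=C
step 5 (stack(C, E)): towers=[A; D/B/E/C] holding=-
step 6 (unstack(C, E)): towers=[A; D/B/E] holding=C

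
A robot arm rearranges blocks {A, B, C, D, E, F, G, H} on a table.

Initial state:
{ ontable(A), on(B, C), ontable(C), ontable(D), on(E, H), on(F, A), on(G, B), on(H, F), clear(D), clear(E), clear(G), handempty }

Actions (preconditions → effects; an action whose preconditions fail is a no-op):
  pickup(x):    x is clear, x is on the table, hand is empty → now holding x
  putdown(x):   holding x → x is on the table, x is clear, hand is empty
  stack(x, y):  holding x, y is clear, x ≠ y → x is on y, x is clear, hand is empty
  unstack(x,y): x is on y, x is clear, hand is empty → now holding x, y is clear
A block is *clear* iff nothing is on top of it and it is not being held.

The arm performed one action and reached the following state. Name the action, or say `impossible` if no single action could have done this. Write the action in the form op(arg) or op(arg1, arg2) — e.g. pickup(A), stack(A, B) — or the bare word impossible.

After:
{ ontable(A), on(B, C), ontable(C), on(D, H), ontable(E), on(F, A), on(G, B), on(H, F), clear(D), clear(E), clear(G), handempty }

target: towers=[A/F/H/D; C/B/G; E] holding=-
     unstack(G, B) → towers=[A/F/H/E; C/B; D] holding=G
     unstack(E, H) → towers=[A/F/H; C/B/G; D] holding=E
         pickup(D) → towers=[A/F/H/E; C/B/G] holding=D
none of the 3 applicable actions match → impossible

impossible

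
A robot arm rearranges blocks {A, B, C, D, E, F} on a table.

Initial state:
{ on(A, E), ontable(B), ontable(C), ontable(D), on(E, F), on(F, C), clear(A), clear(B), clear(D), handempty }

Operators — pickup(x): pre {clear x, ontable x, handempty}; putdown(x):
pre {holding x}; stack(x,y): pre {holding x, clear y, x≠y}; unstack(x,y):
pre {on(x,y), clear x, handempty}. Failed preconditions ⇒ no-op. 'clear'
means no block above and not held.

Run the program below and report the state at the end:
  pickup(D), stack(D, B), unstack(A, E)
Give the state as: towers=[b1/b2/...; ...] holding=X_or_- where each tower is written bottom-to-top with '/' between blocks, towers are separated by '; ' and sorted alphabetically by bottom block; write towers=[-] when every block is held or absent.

towers=[B/D; C/F/E] holding=A

step 1 (pickup(D)): towers=[B; C/F/E/A] holding=D
step 2 (stack(D, B)): towers=[B/D; C/F/E/A] holding=-
step 3 (unstack(A, E)): towers=[B/D; C/F/E] holding=A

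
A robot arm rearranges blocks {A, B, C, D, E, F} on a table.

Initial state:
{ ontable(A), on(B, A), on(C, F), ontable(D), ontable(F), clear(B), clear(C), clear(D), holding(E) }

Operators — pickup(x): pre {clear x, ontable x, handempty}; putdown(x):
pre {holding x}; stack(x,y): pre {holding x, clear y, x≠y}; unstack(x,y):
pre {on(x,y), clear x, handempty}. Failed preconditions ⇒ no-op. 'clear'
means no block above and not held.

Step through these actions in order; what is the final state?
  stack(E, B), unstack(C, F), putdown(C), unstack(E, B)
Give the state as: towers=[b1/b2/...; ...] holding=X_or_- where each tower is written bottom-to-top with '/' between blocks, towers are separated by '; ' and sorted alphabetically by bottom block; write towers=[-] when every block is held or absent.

towers=[A/B; C; D; F] holding=E

step 1 (stack(E, B)): towers=[A/B/E; D; F/C] holding=-
step 2 (unstack(C, F)): towers=[A/B/E; D; F] holding=C
step 3 (putdown(C)): towers=[A/B/E; C; D; F] holding=-
step 4 (unstack(E, B)): towers=[A/B; C; D; F] holding=E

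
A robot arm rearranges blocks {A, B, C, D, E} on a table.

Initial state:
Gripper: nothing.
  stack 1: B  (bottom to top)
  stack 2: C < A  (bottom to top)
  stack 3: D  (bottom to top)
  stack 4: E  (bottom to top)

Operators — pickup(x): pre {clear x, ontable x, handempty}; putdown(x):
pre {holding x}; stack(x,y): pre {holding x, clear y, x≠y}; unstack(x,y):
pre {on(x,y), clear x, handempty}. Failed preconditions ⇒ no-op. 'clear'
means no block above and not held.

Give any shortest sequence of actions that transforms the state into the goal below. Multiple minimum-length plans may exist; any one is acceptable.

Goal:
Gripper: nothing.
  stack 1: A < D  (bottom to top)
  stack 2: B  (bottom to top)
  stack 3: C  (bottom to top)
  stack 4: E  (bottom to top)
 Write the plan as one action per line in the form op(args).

unstack(A, C)
putdown(A)
pickup(D)
stack(D, A)

step 1 (unstack(A, C)): towers=[B; C; D; E] holding=A
step 2 (putdown(A)): towers=[A; B; C; D; E] holding=-
step 3 (pickup(D)): towers=[A; B; C; E] holding=D
step 4 (stack(D, A)): towers=[A/D; B; C; E] holding=-
goal check: towers=[A/D; B; C; E] holding=- — reached (length 4, optimal by BFS)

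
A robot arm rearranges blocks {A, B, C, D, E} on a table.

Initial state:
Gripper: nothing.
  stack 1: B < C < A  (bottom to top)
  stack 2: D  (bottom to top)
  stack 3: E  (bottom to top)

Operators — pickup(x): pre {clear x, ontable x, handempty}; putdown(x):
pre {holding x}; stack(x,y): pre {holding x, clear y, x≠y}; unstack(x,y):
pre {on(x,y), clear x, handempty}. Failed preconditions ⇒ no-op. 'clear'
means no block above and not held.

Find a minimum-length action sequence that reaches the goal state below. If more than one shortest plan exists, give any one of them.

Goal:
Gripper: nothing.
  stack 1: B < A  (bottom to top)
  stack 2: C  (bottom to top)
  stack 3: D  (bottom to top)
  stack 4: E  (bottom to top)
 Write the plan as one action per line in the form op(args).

step 1 (unstack(A, C)): towers=[B/C; D; E] holding=A
step 2 (putdown(A)): towers=[A; B/C; D; E] holding=-
step 3 (unstack(C, B)): towers=[A; B; D; E] holding=C
step 4 (putdown(C)): towers=[A; B; C; D; E] holding=-
step 5 (pickup(A)): towers=[B; C; D; E] holding=A
step 6 (stack(A, B)): towers=[B/A; C; D; E] holding=-
goal check: towers=[B/A; C; D; E] holding=- — reached (length 6, optimal by BFS)

unstack(A, C)
putdown(A)
unstack(C, B)
putdown(C)
pickup(A)
stack(A, B)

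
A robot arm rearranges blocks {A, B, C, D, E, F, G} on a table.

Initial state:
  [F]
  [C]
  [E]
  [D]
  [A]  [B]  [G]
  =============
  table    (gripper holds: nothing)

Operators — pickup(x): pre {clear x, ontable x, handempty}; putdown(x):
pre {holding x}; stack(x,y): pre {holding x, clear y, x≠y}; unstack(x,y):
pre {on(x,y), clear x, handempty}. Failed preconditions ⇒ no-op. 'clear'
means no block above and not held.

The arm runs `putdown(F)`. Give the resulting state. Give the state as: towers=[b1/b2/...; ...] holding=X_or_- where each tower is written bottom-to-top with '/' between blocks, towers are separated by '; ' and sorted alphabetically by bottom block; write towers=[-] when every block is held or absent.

towers=[A/D/E/C/F; B; G] holding=-

before: towers=[A/D/E/C/F; B; G] holding=-
pre[putdown(F)]: holding(F) ✗
holding(F) unmet → putdown(F) is a no-op
after:  towers=[A/D/E/C/F; B; G] holding=-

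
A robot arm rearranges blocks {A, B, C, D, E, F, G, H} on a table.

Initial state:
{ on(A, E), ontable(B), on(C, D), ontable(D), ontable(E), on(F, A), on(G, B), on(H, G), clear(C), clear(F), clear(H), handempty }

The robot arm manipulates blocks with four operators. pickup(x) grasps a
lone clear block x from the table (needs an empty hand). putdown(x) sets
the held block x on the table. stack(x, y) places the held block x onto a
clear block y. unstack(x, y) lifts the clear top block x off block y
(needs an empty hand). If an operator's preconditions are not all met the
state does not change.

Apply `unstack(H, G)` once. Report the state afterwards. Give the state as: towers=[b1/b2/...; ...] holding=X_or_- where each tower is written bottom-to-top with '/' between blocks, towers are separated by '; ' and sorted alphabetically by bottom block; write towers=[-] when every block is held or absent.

towers=[B/G; D/C; E/A/F] holding=H

before: towers=[B/G/H; D/C; E/A/F] holding=-
pre[unstack(H, G)]: on(H,G) ✓, clear(H) ✓, handempty ✓
all met → apply unstack(H, G)
after:  towers=[B/G; D/C; E/A/F] holding=H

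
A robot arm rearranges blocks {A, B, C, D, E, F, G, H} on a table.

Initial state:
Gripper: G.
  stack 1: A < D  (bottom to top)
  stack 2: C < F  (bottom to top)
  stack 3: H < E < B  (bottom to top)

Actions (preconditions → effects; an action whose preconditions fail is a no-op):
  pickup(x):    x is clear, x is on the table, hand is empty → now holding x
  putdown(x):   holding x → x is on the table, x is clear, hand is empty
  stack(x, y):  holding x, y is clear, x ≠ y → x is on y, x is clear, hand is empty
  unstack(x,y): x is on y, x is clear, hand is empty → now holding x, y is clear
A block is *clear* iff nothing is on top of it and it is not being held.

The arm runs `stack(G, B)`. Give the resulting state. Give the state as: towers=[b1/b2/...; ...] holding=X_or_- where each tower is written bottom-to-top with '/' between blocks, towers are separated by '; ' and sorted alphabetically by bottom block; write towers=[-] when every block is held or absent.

before: towers=[A/D; C/F; H/E/B] holding=G
pre[stack(G, B)]: holding(G) ✓, clear(B) ✓, G≠B ✓
all met → apply stack(G, B)
after:  towers=[A/D; C/F; H/E/B/G] holding=-

towers=[A/D; C/F; H/E/B/G] holding=-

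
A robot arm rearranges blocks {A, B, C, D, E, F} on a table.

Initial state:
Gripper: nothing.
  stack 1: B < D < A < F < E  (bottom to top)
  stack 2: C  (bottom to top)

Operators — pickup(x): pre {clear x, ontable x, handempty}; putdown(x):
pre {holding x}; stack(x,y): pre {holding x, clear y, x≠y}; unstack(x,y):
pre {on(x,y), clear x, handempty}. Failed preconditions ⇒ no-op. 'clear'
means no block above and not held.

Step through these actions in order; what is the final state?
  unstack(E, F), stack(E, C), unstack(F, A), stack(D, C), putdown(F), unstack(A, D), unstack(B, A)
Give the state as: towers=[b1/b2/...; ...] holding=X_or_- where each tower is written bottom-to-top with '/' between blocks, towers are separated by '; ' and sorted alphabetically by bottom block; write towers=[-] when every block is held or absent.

towers=[B/D; C/E; F] holding=A

step 1 (unstack(E, F)): towers=[B/D/A/F; C] holding=E
step 2 (stack(E, C)): towers=[B/D/A/F; C/E] holding=-
step 3 (unstack(F, A)): towers=[B/D/A; C/E] holding=F
step 4 (stack(D, C)) [no-op]: towers=[B/D/A; C/E] holding=F
step 5 (putdown(F)): towers=[B/D/A; C/E; F] holding=-
step 6 (unstack(A, D)): towers=[B/D; C/E; F] holding=A
step 7 (unstack(B, A)) [no-op]: towers=[B/D; C/E; F] holding=A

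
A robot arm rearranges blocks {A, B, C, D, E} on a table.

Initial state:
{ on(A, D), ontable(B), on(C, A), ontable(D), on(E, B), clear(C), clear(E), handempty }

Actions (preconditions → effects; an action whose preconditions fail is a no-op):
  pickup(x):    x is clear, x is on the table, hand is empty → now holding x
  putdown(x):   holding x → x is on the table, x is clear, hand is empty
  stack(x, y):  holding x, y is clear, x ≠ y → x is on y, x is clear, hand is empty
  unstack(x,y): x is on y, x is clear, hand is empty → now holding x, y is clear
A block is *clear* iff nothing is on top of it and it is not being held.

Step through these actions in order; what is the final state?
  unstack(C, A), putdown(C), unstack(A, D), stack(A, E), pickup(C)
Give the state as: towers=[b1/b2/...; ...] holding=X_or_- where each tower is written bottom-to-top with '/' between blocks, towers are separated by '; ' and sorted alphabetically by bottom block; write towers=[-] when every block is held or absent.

step 1 (unstack(C, A)): towers=[B/E; D/A] holding=C
step 2 (putdown(C)): towers=[B/E; C; D/A] holding=-
step 3 (unstack(A, D)): towers=[B/E; C; D] holding=A
step 4 (stack(A, E)): towers=[B/E/A; C; D] holding=-
step 5 (pickup(C)): towers=[B/E/A; D] holding=C

towers=[B/E/A; D] holding=C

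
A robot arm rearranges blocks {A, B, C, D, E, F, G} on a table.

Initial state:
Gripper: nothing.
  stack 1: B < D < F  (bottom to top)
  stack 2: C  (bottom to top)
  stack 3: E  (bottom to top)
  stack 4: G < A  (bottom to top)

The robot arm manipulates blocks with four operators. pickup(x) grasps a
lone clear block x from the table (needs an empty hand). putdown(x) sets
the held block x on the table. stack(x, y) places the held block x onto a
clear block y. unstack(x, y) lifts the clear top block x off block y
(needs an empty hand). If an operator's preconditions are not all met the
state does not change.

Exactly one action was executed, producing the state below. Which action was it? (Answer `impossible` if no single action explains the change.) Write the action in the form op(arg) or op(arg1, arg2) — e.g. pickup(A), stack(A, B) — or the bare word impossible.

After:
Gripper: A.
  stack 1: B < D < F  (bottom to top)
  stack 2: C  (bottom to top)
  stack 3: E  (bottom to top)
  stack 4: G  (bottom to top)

target: towers=[B/D/F; C; E; G] holding=A
     unstack(F, D) → towers=[B/D; C; E; G/A] holding=F
     unstack(A, G) → towers=[B/D/F; C; E; G] holding=A  ← match
         pickup(E) → towers=[B/D/F; C; G/A] holding=E
         pickup(C) → towers=[B/D/F; E; G/A] holding=C

unstack(A, G)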